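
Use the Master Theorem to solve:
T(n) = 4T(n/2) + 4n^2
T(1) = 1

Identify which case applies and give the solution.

a=4, b=2, f(n)=4n^2. log_2(4) = 2. Since c=2 = 2, Case 2 applies: T(n) = Θ(n^log_b(a) · log n) = O(n^2 log n).

Answer: O(n^2 log n) - Case 2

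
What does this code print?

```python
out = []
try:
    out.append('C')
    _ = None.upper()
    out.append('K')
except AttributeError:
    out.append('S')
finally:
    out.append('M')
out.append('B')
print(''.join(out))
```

Execution trace: 'C' (try body) → 'S' (except AttributeError) → 'M' (finally) → 'B' (after the try/except). Output: CSMB

Answer: CSMB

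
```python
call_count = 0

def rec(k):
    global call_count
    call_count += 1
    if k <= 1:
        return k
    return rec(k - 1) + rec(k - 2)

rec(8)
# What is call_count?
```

Calls(k) = 1 + Calls(k-1) + Calls(k-2); Calls(0)=Calls(1)=1. For k=8 this gives 67.

Answer: 67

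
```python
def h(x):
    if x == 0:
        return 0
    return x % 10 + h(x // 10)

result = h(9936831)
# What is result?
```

Sum of digits of 9936831: 1 + 3 + 8 + 6 + 3 + 9 + 9 = 39

Answer: 39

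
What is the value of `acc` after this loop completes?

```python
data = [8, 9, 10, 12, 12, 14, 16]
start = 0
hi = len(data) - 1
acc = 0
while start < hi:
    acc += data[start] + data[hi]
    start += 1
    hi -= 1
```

Sum of pairs from ends
`acc` takes the values: 0 → 24 → 47 → 69

Answer: 69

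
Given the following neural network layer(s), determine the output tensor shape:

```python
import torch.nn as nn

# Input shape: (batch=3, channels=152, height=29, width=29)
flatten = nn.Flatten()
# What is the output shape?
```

Input: (3, 152, 29, 29) -> Output: (3, 127832)

Answer: (3, 127832)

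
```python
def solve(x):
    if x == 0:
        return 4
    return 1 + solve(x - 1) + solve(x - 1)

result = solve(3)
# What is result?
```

solve(x) = 1 + 2·solve(x-1), solve(0)=4. Closed form: (4+1)·2^3 - 1 = 39.

Answer: 39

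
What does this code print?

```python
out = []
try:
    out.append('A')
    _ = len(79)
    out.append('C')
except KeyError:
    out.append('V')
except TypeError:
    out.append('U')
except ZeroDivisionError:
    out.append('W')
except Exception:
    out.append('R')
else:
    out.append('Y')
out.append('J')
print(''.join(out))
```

Execution trace: 'A' (try body) → 'U' (except TypeError) → 'J' (after the try/except). Output: AUJ

Answer: AUJ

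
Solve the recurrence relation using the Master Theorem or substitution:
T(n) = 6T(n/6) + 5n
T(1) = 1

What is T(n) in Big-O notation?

By Master Theorem: a=6, b=6, f(n)=5n. Since log_6(6) = 1 and f(n) = Θ(n^1), Case 2 applies. T(n) = O(n log n).

Answer: O(n log n)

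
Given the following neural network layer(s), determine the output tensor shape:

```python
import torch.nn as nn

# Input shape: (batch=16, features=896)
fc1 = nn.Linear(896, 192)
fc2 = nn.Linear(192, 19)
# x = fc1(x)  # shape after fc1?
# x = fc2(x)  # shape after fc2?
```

Input: (16, 896) -> after fc1: (16, 192) -> Output: (16, 19)

Answer: (16, 19)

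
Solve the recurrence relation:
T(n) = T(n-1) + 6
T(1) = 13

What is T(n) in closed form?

Unrolling: T(n) = T(1) + 6·(n-1) = 13 + 6(n-1) = 6n + 7.

Answer: T(n) = 6n + 7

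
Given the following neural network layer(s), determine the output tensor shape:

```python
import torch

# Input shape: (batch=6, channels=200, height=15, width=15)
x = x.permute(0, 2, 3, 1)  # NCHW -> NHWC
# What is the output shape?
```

Input: (6, 200, 15, 15) -> Output: (6, 15, 15, 200)

Answer: (6, 15, 15, 200)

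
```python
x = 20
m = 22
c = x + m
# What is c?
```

Trace:
`x = 20` → x = 20
`m = 22` → m = 22
`c = x + m` → c = 42
So c = 42

Answer: 42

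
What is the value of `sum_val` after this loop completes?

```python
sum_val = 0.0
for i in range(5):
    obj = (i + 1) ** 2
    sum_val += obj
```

Sum of squared losses 1² + 2² + ... + 5²
`sum_val` takes the values: 0.0 → 1.0 → 5.0 → 14.0 → 30.0 → 55.0

Answer: 55.0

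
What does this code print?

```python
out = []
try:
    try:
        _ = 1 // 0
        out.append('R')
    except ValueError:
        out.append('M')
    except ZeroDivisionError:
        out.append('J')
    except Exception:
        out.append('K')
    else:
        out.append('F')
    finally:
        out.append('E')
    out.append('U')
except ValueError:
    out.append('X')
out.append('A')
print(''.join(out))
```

Execution trace: 'J' (inner except ZeroDivisionError) → 'E' (inner finally) → 'U' (try body, no exception) → 'A' (after the try/except). Output: JEUA

Answer: JEUA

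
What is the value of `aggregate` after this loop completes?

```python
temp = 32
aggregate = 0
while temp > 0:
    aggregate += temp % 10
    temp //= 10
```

Sum digits of 32
`aggregate` takes the values: 0 → 2 → 5

Answer: 5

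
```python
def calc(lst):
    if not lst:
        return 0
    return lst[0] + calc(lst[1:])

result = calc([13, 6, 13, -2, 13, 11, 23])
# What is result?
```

13 + 6 + 13 + (-2) + 13 + 11 + 23 + 0 = 77

Answer: 77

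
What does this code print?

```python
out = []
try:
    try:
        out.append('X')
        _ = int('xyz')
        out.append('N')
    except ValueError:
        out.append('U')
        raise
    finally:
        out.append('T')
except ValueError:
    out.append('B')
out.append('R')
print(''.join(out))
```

Execution trace: 'X' (inner try body) → 'U' (inner except ValueError) → 'T' (inner finally) → 'B' (outer except ValueError) → 'R' (after the try/except). Output: XUTBR

Answer: XUTBR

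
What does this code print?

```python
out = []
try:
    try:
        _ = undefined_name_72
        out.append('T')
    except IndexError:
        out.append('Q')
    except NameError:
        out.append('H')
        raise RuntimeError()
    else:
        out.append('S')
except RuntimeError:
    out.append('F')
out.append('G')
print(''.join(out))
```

Execution trace: 'H' (inner except NameError) → 'F' (outer except RuntimeError) → 'G' (after the try/except). Output: HFG

Answer: HFG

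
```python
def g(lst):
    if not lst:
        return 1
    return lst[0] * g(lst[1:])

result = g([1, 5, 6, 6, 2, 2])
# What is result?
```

Product over [1, 5, 6, 6, 2, 2] = 1 * 5 * 6 * 6 * 2 * 2 = 720

Answer: 720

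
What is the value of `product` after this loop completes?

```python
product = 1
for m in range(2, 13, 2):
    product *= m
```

Product of even numbers 2 to 12
`product` takes the values: 1 → 2 → 8 → 48 → 384 → 3840 → 46080

Answer: 46080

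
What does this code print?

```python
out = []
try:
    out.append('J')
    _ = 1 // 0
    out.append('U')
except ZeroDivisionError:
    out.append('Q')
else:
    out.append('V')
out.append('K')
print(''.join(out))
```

Execution trace: 'J' (try body) → 'Q' (except ZeroDivisionError) → 'K' (after the try/except). Output: JQK

Answer: JQK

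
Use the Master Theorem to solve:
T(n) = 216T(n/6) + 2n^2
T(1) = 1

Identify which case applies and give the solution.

a=216, b=6, f(n)=2n^2. log_6(216) = 3. Since c=2 < 3, Case 1 applies: T(n) = Θ(n^log_b(a)) = O(n^3).

Answer: O(n^3) - Case 1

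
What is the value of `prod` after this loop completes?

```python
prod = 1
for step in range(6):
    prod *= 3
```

3^6 = 729
`prod` takes the values: 1 → 3 → 9 → 27 → 81 → 243 → 729

Answer: 729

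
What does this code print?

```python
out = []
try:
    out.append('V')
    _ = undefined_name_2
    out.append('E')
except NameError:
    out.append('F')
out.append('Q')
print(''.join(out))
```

Execution trace: 'V' (try body) → 'F' (except NameError) → 'Q' (after the try/except). Output: VFQ

Answer: VFQ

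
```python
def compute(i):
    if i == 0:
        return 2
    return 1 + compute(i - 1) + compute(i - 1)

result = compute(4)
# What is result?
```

compute(i) = 1 + 2·compute(i-1), compute(0)=2. Closed form: (2+1)·2^4 - 1 = 47.

Answer: 47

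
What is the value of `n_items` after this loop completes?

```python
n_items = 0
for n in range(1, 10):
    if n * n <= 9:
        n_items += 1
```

Count numbers where n² ≤ 9
`n_items` takes the values: 0 → 1 → 2 → 3

Answer: 3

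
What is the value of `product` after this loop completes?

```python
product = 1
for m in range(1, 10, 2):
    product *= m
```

Product of 1, 3, 5, ... up to 9
`product` takes the values: 1 → 3 → 15 → 105 → 945

Answer: 945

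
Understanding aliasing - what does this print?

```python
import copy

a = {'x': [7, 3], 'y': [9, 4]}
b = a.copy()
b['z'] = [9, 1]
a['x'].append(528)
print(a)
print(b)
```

Key concept: shallow copy of dict with mutable values.
Step by step:
`a = {'x': [7, 3], 'y': [9, 4]}` → a = {'x': [7, 3], 'y': [9, 4]}
`b = a.copy()` → b = {'x': [7, 3], 'y': [9, 4]}
`b['z'] = [9, 1]` → b = {'x': [7, 3], 'y': [9, 4], 'z': [9, 1]}
`a['x'].append(528)` → a = {'x': [7, 3, 528], 'y': [9, 4]}; b = {'x': [7, 3, 528], 'y': [9, 4], 'z': [9, 1]}
`print(a)` → prints {'x': [7, 3, 528], 'y': [9, 4]}
`print(b)` → prints {'x': [7, 3, 528], 'y': [9, 4], 'z': [9, 1]}

Answer:
{'x': [7, 3, 528], 'y': [9, 4]}
{'x': [7, 3, 528], 'y': [9, 4], 'z': [9, 1]}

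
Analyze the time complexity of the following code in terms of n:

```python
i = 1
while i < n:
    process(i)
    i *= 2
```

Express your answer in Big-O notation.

This is Logarithmic loop. Time complexity: O(log n).

Answer: O(log n)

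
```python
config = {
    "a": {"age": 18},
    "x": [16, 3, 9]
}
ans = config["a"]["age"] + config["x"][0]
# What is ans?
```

Trace:
`config = { ...` → config = {'a': {'age': 18}, 'x': [16, 3, 9]}
`ans = config["a"]["age"] + config["x"][0]` → ans = 34
So ans = 34

Answer: 34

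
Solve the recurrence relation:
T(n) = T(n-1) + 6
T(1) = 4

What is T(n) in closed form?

Unrolling: T(n) = T(1) + 6·(n-1) = 4 + 6(n-1) = 6n - 2.

Answer: T(n) = 6n - 2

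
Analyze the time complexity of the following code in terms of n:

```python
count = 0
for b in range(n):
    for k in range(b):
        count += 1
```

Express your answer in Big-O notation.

Each loop level contributes: n × n. Multiplying the contributions gives O(n^2).

Answer: O(n^2)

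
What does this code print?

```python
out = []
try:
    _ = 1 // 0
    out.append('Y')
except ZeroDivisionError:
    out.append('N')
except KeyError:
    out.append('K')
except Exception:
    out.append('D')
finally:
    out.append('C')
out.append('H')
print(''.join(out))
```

Execution trace: 'N' (except ZeroDivisionError) → 'C' (finally) → 'H' (after the try/except). Output: NCH

Answer: NCH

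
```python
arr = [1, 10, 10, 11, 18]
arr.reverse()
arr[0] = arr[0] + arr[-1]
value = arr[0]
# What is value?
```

Trace:
`arr = [1, 10, 10, 11, 18]` → arr = [1, 10, 10, 11, 18]
`arr.reverse()` → arr = [18, 11, 10, 10, 1]
`arr[0] = arr[0] + arr[-1]` → arr = [19, 11, 10, 10, 1]
`value = arr[0]` → value = 19
So value = 19

Answer: 19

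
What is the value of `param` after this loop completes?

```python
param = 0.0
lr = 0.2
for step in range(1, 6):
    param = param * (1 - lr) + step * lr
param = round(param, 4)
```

Moving average with lr=0.2
`param` takes the values: 0.0 → 0.2 → 0.56 → 1.048 → 1.6384 → 2.31072 → 2.3107

Answer: 2.3107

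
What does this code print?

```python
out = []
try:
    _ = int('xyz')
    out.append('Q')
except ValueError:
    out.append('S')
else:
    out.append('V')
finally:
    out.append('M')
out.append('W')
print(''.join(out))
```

Execution trace: 'S' (except ValueError) → 'M' (finally) → 'W' (after the try/except). Output: SMW

Answer: SMW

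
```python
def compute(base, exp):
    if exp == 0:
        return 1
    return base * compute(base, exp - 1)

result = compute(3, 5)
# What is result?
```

compute(3, 5) = 3 * 3 * 3 * 3 * 3 = 243

Answer: 243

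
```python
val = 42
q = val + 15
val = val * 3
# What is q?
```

Trace:
`val = 42` → val = 42
`q = val + 15` → q = 57
`val = val * 3` → val = 126
So q = 57

Answer: 57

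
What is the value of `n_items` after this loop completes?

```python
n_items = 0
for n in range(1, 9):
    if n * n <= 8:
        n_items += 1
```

Count numbers where n² ≤ 8
`n_items` takes the values: 0 → 1 → 2

Answer: 2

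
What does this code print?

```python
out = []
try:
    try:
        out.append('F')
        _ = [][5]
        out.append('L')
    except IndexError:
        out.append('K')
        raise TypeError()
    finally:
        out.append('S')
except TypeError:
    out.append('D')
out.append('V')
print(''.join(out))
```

Execution trace: 'F' (inner try body) → 'K' (inner except IndexError) → 'S' (inner finally) → 'D' (outer except TypeError) → 'V' (after the try/except). Output: FKSDV

Answer: FKSDV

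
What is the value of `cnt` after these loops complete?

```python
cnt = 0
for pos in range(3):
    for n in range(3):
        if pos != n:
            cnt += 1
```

3² - 3 (exclude diagonal)
`cnt` takes the values: 0 → 1 → 2 → 3 → 4 → 5 → 6

Answer: 6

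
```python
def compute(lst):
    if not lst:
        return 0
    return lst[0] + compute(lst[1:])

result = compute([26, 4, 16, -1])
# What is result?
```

26 + 4 + 16 + (-1) + 0 = 45

Answer: 45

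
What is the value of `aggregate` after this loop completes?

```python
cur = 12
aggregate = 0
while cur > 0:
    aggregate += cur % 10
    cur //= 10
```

Sum digits of 12
`aggregate` takes the values: 0 → 2 → 3

Answer: 3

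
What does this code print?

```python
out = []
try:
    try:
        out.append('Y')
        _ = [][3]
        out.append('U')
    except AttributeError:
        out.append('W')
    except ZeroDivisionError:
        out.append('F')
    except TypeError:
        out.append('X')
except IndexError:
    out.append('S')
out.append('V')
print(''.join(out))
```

Execution trace: 'Y' (try body) → 'S' (outer except IndexError) → 'V' (after the try/except). Output: YSV

Answer: YSV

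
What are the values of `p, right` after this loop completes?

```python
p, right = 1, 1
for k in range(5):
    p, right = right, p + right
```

Fibonacci: after 5 iterations
`p, right` takes the values: (1, 1) → (1, 2) → (2, 3) → (3, 5) → (5, 8) → (8, 13)

Answer: 8, 13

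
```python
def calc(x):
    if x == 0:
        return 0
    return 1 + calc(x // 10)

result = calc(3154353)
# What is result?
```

Count of digits of 3154353: 7

Answer: 7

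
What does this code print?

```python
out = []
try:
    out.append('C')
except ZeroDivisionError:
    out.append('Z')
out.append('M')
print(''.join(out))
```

Execution trace: 'C' (try body, no exception) → 'M' (after the try/except). Output: CM

Answer: CM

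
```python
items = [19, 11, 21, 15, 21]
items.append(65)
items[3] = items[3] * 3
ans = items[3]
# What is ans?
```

Trace:
`items = [19, 11, 21, 15, 21]` → items = [19, 11, 21, 15, 21]
`items.append(65)` → items = [19, 11, 21, 15, 21, 65]
`items[3] = items[3] * 3` → items = [19, 11, 21, 45, 21, 65]
`ans = items[3]` → ans = 45
So ans = 45

Answer: 45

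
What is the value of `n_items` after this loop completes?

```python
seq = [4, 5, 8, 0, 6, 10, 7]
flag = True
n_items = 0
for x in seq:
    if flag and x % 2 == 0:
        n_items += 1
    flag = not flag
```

Count even values at even positions
`n_items` takes the values: 0 → 1 → 2 → 3

Answer: 3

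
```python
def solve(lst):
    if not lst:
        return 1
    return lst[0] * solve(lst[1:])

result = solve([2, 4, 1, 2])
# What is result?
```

Product over [2, 4, 1, 2] = 2 * 4 * 1 * 2 = 16

Answer: 16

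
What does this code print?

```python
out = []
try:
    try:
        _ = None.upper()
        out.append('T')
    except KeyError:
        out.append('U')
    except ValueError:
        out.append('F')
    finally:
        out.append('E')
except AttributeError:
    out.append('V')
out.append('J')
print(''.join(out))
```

Execution trace: 'E' (finally) → 'V' (outer except AttributeError) → 'J' (after the try/except). Output: EVJ

Answer: EVJ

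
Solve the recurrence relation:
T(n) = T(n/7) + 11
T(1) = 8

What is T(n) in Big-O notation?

Each step divides n by 7 and adds 11. After log_7(n) steps we reach T(1)=8. So T(n) = 11·log_7(n) + 8 = O(log n).

Answer: O(log n)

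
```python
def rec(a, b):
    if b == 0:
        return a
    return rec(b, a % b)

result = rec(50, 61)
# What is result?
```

rec(50, 61) -> rec(61, 50) -> rec(50, 11) -> rec(11, 6) -> rec(6, 5) -> rec(5, 1) -> rec(1, 0) -> 1

Answer: 1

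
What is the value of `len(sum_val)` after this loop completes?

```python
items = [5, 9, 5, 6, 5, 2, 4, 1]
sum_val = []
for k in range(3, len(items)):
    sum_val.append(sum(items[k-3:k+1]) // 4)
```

Number of 4-element averages
`sum_val` takes the values: [] → [6] → [6, 6] → [6, 6, 4] → [6, 6, 4, 4] → [6, 6, 4, 4, 3]
So `len(sum_val)` = 5

Answer: 5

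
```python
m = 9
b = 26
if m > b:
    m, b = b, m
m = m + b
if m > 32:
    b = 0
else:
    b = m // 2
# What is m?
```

Trace:
`m = 9` → m = 9
`b = 26` → b = 26
`if m > b: ...` → m > b is False → no variable changes
`m = m + b` → m = 35
`if m > 32: ...` → m > 32 is True → b = 0
So m = 35

Answer: 35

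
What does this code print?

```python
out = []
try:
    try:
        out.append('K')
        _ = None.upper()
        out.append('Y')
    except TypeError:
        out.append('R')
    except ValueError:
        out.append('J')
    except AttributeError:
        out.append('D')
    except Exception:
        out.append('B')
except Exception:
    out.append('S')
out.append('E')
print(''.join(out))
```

Execution trace: 'K' (inner try body) → 'D' (inner except AttributeError) → 'E' (after the try/except). Output: KDE

Answer: KDE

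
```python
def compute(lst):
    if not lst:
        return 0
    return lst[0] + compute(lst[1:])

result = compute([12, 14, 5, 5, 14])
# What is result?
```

12 + 14 + 5 + 5 + 14 + 0 = 50

Answer: 50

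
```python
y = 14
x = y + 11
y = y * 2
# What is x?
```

Trace:
`y = 14` → y = 14
`x = y + 11` → x = 25
`y = y * 2` → y = 28
So x = 25

Answer: 25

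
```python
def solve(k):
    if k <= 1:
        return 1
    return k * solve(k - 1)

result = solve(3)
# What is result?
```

solve(3) = 3 * 2 * 1 = 6

Answer: 6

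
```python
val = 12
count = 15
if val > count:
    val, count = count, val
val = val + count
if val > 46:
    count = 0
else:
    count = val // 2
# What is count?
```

Trace:
`val = 12` → val = 12
`count = 15` → count = 15
`if val > count: ...` → val > count is False → no variable changes
`val = val + count` → val = 27
`if val > 46: ...` → val > 46 is False, take else branch → count = 13
So count = 13

Answer: 13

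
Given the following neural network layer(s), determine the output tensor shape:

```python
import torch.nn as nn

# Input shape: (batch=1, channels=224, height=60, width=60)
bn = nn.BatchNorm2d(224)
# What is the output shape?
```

Input: (1, 224, 60, 60) -> Output: (1, 224, 60, 60)

Answer: (1, 224, 60, 60)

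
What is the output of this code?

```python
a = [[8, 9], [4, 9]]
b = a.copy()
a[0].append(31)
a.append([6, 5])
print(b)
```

Key concept: shallow copy with nested lists.
Step by step:
`a = [[8, 9], [4, 9]]` → a = [[8, 9], [4, 9]]
`b = a.copy()` → b = [[8, 9], [4, 9]]
`a[0].append(31)` → a = [[8, 9, 31], [4, 9]]; b = [[8, 9, 31], [4, 9]]
`a.append([6, 5])` → a = [[8, 9, 31], [4, 9], [6, 5]]
`print(b)` → prints [[8, 9, 31], [4, 9]]

Answer: [[8, 9, 31], [4, 9]]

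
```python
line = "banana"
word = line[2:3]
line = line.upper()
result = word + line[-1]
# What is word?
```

Trace:
`line = "banana"` → line = 'banana'
`word = line[2:3]` → word = 'n'
`line = line.upper()` → line = 'BANANA'
`result = word + line[-1]` → result = 'nA'
So word = 'n'

Answer: 'n'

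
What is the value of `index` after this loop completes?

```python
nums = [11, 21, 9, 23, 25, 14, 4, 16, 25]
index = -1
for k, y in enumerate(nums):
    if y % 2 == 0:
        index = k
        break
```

First even number index in [11, 21, 9, 23, 25, 14, 4, 16, 25]
`index` takes the values: -1 → 5

Answer: 5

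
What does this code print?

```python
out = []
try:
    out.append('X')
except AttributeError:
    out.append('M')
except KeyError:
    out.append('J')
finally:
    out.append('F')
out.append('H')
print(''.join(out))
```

Execution trace: 'X' (try body, no exception) → 'F' (finally) → 'H' (after the try/except). Output: XFH

Answer: XFH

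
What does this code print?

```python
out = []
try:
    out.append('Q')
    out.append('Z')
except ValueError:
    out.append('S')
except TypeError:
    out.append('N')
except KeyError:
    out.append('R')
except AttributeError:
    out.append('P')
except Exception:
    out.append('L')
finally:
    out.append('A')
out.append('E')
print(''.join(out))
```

Execution trace: 'Q' (try body) → 'Z' (try body, no exception) → 'A' (finally) → 'E' (after the try/except). Output: QZAE

Answer: QZAE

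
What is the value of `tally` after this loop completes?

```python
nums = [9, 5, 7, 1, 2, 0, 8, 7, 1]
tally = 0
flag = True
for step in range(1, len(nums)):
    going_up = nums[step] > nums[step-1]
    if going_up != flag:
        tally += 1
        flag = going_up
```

Count direction changes in [9, 5, 7, 1, 2, 0, 8, 7, 1]
`tally` takes the values: 0 → 1 → 2 → 3 → 4 → 5 → 6 → 7

Answer: 7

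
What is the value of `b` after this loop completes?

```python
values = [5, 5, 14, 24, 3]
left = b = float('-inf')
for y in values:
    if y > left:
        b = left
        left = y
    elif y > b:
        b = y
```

Second largest (with repeats) in [5, 5, 14, 24, 3]
`b` takes the values: -inf → 5 → 14

Answer: 14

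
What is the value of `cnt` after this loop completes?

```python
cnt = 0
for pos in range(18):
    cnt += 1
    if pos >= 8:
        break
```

Loop breaks when pos reaches 8, cnt is 9
`cnt` takes the values: 0 → 1 → 2 → 3 → 4 → 5 → 6 → 7 → 8 → 9

Answer: 9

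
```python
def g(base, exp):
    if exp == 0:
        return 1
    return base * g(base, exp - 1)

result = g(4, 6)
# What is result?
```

g(4, 6) = 4 * 4 * 4 * 4 * 4 * 4 = 4096

Answer: 4096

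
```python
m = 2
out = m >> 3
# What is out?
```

Trace:
`m = 2` → m = 2
`out = m >> 3` → out = 0
So out = 0

Answer: 0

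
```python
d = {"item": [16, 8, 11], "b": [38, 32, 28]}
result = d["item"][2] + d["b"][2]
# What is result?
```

Trace:
`d = {"item": [16, 8, 11], "b": [38, 32, 28]}` → d = {'item': [16, 8, 11], 'b': [38, 32, 28]}
`result = d["item"][2] + d["b"][2]` → result = 39
So result = 39

Answer: 39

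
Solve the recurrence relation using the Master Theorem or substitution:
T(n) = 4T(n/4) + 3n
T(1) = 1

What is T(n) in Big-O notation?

By Master Theorem: a=4, b=4, f(n)=3n. Since log_4(4) = 1 and f(n) = Θ(n^1), Case 2 applies. T(n) = O(n log n).

Answer: O(n log n)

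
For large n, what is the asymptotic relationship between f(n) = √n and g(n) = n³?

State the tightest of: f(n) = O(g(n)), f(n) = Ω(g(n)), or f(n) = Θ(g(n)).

√n vs n³: f(n) = O(g(n)) but not Ω(g(n)) — n³ grows strictly faster than √n.

Answer: f(n) = O(g(n)) but not Ω(g(n)) — n³ grows strictly faster than √n.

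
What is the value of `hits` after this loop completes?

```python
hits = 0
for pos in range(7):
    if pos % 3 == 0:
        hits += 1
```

Count numbers divisible by 3 in range(7)
`hits` takes the values: 0 → 1 → 2 → 3

Answer: 3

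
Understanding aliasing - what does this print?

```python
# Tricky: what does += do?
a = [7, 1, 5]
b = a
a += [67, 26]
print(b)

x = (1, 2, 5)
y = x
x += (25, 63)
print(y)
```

Key concept: += behavior differs for mutable vs immutable.
Step by step:
`a = [7, 1, 5]` → a = [7, 1, 5]
`b = a` → b = [7, 1, 5] (same object as a)
`a += [67, 26]` → a = [7, 1, 5, 67, 26] (same object as b); b = [7, 1, 5, 67, 26] (same object as a)
`print(b)` → prints [7, 1, 5, 67, 26]
`x = (1, 2, 5)` → x = (1, 2, 5)
`y = x` → y = (1, 2, 5)
`x += (25, 63)` → x = (1, 2, 5, 25, 63)
`print(y)` → prints (1, 2, 5)

Answer:
[7, 1, 5, 67, 26]
(1, 2, 5)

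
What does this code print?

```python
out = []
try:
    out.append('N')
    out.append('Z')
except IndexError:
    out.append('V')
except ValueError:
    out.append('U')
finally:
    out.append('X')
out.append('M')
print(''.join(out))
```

Execution trace: 'N' (try body) → 'Z' (try body, no exception) → 'X' (finally) → 'M' (after the try/except). Output: NZXM

Answer: NZXM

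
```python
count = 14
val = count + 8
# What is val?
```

Trace:
`count = 14` → count = 14
`val = count + 8` → val = 22
So val = 22

Answer: 22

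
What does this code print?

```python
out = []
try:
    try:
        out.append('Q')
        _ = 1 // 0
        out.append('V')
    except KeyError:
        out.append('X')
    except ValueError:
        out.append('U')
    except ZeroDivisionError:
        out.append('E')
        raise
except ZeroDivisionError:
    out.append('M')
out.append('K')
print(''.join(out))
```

Execution trace: 'Q' (inner try body) → 'E' (inner except ZeroDivisionError) → 'M' (outer except ZeroDivisionError) → 'K' (after the try/except). Output: QEMK

Answer: QEMK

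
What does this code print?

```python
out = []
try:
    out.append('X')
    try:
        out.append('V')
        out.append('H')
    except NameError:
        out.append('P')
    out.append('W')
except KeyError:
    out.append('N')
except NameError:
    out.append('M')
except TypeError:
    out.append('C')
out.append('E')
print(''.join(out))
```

Execution trace: 'X' (try body) → 'V' (inner try body) → 'H' (inner try body, no exception) → 'W' (try body, no exception) → 'E' (after the try/except). Output: XVHWE

Answer: XVHWE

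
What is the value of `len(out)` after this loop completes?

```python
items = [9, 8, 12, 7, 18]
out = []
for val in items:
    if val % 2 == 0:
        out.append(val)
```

Count even numbers in [9, 8, 12, 7, 18]
`out` takes the values: [] → [8] → [8, 12] → [8, 12, 18]
So `len(out)` = 3

Answer: 3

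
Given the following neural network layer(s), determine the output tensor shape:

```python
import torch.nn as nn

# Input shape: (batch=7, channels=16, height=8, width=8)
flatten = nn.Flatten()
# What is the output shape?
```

Input: (7, 16, 8, 8) -> Output: (7, 1024)

Answer: (7, 1024)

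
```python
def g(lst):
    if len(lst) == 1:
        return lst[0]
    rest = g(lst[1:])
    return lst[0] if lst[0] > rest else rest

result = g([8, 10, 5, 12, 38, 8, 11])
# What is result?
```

Recursive max over [8, 10, 5, 12, 38, 8, 11] = 38

Answer: 38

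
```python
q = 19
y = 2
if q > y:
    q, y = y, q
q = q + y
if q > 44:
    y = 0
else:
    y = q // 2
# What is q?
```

Trace:
`q = 19` → q = 19
`y = 2` → y = 2
`if q > y: ...` → q > y is True → q = 2; y = 19
`q = q + y` → q = 21
`if q > 44: ...` → q > 44 is False, take else branch → y = 10
So q = 21

Answer: 21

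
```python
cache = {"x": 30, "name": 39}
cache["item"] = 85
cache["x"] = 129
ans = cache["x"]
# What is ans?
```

Trace:
`cache = {"x": 30, "name": 39}` → cache = {'x': 30, 'name': 39}
`cache["item"] = 85` → cache = {'x': 30, 'name': 39, 'item': 85}
`cache["x"] = 129` → cache = {'x': 129, 'name': 39, 'item': 85}
`ans = cache["x"]` → ans = 129
So ans = 129

Answer: 129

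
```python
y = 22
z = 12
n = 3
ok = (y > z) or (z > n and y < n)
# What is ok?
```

Trace:
`y = 22` → y = 22
`z = 12` → z = 12
`n = 3` → n = 3
`ok = (y > z) or (z > n and y < n)` → ok = True
So ok = True

Answer: True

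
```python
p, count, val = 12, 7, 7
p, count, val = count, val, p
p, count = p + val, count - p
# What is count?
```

Trace:
`p, count, val = 12, 7, 7` → p = 12; count = 7; val = 7
`p, count, val = count, val, p` → p = 7; count = 7; val = 12
`p, count = p + val, count - p` → p = 19; count = 0
So count = 0

Answer: 0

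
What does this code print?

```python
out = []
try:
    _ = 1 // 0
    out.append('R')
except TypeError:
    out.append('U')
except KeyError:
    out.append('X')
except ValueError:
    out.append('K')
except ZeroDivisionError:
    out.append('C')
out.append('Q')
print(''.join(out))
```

Execution trace: 'C' (except ZeroDivisionError) → 'Q' (after the try/except). Output: CQ

Answer: CQ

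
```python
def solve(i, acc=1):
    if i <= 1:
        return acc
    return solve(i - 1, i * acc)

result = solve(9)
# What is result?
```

Accumulator trace (n, acc): (9, 1) -> (8, 9) -> (7, 72) -> (6, 504) -> (5, 3024) -> (4, 15120) -> (3, 60480) -> (2, 181440) -> (1, 362880) -> return 362880

Answer: 362880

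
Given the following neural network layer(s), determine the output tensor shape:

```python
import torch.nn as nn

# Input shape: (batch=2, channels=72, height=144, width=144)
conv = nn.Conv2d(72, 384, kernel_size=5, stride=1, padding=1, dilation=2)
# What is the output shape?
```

Input: (2, 72, 144, 144) -> Output: (2, 384, 138, 138)

Answer: (2, 384, 138, 138)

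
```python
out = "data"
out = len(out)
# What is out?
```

Trace:
`out = "data"` → out = 'data'
`out = len(out)` → out = 4
So out = 4

Answer: 4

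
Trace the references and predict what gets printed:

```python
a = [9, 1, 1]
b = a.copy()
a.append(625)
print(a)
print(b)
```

Key concept: list.copy() creates independent copy.
Step by step:
`a = [9, 1, 1]` → a = [9, 1, 1]
`b = a.copy()` → b = [9, 1, 1]
`a.append(625)` → a = [9, 1, 1, 625]
`print(a)` → prints [9, 1, 1, 625]
`print(b)` → prints [9, 1, 1]

Answer:
[9, 1, 1, 625]
[9, 1, 1]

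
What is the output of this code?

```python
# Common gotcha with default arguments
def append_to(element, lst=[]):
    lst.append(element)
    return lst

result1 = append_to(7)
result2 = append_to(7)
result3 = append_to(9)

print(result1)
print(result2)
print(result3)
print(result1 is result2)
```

Key concept: mutable default argument gotcha.
Step by step:
`result1 = append_to(7)` → result1 = [7]
`result2 = append_to(7)` → result1 = [7, 7] (same object as result2); result2 = [7, 7] (same object as result1)
`result3 = append_to(9)` → result1 = [7, 7, 9] (same object as result2, result3); result2 = [7, 7, 9] (same object as result1, result3); result3 = [7, 7, 9] (same object as result1, result2)
`print(result1)` → prints [7, 7, 9]
`print(result2)` → prints [7, 7, 9]
`print(result3)` → prints [7, 7, 9]
`print(result1 is result2)` → prints True

Answer:
[7, 7, 9]
[7, 7, 9]
[7, 7, 9]
True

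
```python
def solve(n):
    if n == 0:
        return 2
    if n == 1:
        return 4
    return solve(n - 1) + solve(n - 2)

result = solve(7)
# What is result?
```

Build up from base cases: solve(0)=2, solve(1)=4, solve(2)=6, solve(3)=10, solve(4)=16, solve(5)=26, solve(6)=42, ..., solve(7)=68

Answer: 68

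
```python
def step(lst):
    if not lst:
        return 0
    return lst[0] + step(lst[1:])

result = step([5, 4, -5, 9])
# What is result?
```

5 + 4 + (-5) + 9 + 0 = 13

Answer: 13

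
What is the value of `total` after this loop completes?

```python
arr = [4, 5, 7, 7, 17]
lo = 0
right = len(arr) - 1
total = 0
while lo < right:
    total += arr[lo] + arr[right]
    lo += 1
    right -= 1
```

Sum of pairs from ends
`total` takes the values: 0 → 21 → 33

Answer: 33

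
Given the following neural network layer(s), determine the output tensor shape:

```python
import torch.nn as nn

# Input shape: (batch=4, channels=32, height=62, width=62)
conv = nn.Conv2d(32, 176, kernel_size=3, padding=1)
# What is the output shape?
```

Input: (4, 32, 62, 62) -> Output: (4, 176, 62, 62)

Answer: (4, 176, 62, 62)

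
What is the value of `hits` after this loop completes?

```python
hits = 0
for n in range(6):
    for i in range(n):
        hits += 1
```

Triangle number: 0+1+2+...+5
`hits` takes the values: 0 → 1 → 2 → 3 → 4 → 5 → 6 → 7 → 8 → 9 → 10 → 11 → 12 → 13 → 14 → 15

Answer: 15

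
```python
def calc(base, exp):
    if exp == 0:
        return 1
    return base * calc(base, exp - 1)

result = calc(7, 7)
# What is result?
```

calc(7, 7) = 7 * 7 * 7 * 7 * 7 * 7 * 7 = 823543

Answer: 823543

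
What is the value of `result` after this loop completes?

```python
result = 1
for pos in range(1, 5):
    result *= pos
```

4! = 24
`result` takes the values: 1 → 2 → 6 → 24

Answer: 24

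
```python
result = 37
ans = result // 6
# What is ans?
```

Trace:
`result = 37` → result = 37
`ans = result // 6` → ans = 6
So ans = 6

Answer: 6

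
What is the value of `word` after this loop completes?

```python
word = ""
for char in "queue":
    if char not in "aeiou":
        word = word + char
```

Remove vowels from 'queue'
`word` takes the values: "" → "q"

Answer: "q"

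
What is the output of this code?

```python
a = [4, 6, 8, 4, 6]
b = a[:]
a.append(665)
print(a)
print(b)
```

Key concept: slice [:] creates copy.
Step by step:
`a = [4, 6, 8, 4, 6]` → a = [4, 6, 8, 4, 6]
`b = a[:]` → b = [4, 6, 8, 4, 6]
`a.append(665)` → a = [4, 6, 8, 4, 6, 665]
`print(a)` → prints [4, 6, 8, 4, 6, 665]
`print(b)` → prints [4, 6, 8, 4, 6]

Answer:
[4, 6, 8, 4, 6, 665]
[4, 6, 8, 4, 6]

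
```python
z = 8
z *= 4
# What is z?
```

Trace:
`z = 8` → z = 8
`z *= 4` → z = 32
So z = 32

Answer: 32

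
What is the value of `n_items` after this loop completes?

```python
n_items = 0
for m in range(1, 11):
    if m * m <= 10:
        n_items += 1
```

Count numbers where m² ≤ 10
`n_items` takes the values: 0 → 1 → 2 → 3

Answer: 3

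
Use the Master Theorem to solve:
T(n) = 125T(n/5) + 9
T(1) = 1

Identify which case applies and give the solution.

a=125, b=5, f(n)=9. log_5(125) = 3. Since c=0 < 3, Case 1 applies: T(n) = Θ(n^log_b(a)) = O(n^3).

Answer: O(n^3) - Case 1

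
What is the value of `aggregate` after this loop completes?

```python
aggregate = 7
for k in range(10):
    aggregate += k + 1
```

Start at 7, add 1 to 10 = 62
`aggregate` takes the values: 7 → 8 → 10 → 13 → 17 → 22 → 28 → 35 → 43 → 52 → 62

Answer: 62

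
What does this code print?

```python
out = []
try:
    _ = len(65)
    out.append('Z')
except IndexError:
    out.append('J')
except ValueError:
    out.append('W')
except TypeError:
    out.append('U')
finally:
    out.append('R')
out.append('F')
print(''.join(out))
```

Execution trace: 'U' (except TypeError) → 'R' (finally) → 'F' (after the try/except). Output: URF

Answer: URF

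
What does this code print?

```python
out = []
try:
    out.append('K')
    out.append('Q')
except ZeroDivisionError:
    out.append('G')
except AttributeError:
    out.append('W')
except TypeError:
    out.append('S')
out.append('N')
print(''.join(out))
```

Execution trace: 'K' (try body) → 'Q' (try body, no exception) → 'N' (after the try/except). Output: KQN

Answer: KQN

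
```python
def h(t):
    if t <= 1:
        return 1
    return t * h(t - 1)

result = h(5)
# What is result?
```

h(5) = 5 * 4 * 3 * 2 * 1 = 120

Answer: 120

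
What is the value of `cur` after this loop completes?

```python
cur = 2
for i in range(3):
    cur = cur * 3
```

Multiply by 3, 3 times: 2 * 3^3 = 54
`cur` takes the values: 2 → 6 → 18 → 54

Answer: 54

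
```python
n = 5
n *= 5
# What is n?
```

Trace:
`n = 5` → n = 5
`n *= 5` → n = 25
So n = 25

Answer: 25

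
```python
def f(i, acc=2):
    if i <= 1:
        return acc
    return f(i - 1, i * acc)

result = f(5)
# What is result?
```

Accumulator trace (n, acc): (5, 2) -> (4, 10) -> (3, 40) -> (2, 120) -> (1, 240) -> return 240

Answer: 240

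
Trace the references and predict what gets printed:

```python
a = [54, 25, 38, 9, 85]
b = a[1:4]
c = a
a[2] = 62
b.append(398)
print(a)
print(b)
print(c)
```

Key concept: slice vs alias.
Step by step:
`a = [54, 25, 38, 9, 85]` → a = [54, 25, 38, 9, 85]
`b = a[1:4]` → b = [25, 38, 9]
`c = a` → c = [54, 25, 38, 9, 85] (same object as a)
`a[2] = 62` → a = [54, 25, 62, 9, 85] (same object as c); c = [54, 25, 62, 9, 85] (same object as a)
`b.append(398)` → b = [25, 38, 9, 398]
`print(a)` → prints [54, 25, 62, 9, 85]
`print(b)` → prints [25, 38, 9, 398]
`print(c)` → prints [54, 25, 62, 9, 85]

Answer:
[54, 25, 62, 9, 85]
[25, 38, 9, 398]
[54, 25, 62, 9, 85]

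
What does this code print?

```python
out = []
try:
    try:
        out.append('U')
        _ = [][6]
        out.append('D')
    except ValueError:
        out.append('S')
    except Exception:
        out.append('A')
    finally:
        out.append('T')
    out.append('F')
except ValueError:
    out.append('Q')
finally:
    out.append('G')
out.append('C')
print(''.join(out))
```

Execution trace: 'U' (inner try body) → 'A' (inner except Exception) → 'T' (inner finally) → 'F' (try body, no exception) → 'G' (finally) → 'C' (after the try/except). Output: UATFGC

Answer: UATFGC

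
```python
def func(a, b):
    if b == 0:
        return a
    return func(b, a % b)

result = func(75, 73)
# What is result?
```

func(75, 73) -> func(73, 2) -> func(2, 1) -> func(1, 0) -> 1

Answer: 1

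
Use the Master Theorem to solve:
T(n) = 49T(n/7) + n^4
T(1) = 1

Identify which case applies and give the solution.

a=49, b=7, f(n)=n^4. log_7(49) = 2. Since c=4 > 2 and the regularity condition holds (49(n/7)^4 = (49/7^4)n^4 with 49/7^4 < 1), Case 3 applies: T(n) = Θ(f(n)) = O(n^4).

Answer: O(n^4) - Case 3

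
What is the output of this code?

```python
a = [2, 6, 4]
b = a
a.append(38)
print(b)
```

Key concept: basic list aliasing.
Step by step:
`a = [2, 6, 4]` → a = [2, 6, 4]
`b = a` → b = [2, 6, 4] (same object as a)
`a.append(38)` → a = [2, 6, 4, 38] (same object as b); b = [2, 6, 4, 38] (same object as a)
`print(b)` → prints [2, 6, 4, 38]

Answer: [2, 6, 4, 38]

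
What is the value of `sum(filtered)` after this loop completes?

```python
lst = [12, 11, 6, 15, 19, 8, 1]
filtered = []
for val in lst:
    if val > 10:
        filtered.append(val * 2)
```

Sum of doubled values > 10
`filtered` takes the values: [] → [24] → [24, 22] → [24, 22, 30] → [24, 22, 30, 38]
So `sum(filtered)` = 114

Answer: 114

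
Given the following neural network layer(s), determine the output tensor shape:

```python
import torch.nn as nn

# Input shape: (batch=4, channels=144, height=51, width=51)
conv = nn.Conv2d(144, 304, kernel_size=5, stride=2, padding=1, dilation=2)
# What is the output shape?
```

Input: (4, 144, 51, 51) -> Output: (4, 304, 23, 23)

Answer: (4, 304, 23, 23)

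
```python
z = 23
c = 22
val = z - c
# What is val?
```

Trace:
`z = 23` → z = 23
`c = 22` → c = 22
`val = z - c` → val = 1
So val = 1

Answer: 1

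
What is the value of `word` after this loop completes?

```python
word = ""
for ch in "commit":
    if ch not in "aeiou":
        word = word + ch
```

Remove vowels from 'commit'
`word` takes the values: "" → "c" → "cm" → "cmm" → "cmmt"

Answer: "cmmt"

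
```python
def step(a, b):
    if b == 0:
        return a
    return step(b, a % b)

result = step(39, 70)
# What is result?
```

step(39, 70) -> step(70, 39) -> step(39, 31) -> step(31, 8) -> step(8, 7) -> step(7, 1) -> step(1, 0) -> 1

Answer: 1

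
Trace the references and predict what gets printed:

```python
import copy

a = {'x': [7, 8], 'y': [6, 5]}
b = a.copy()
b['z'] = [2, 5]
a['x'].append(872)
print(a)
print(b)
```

Key concept: shallow copy of dict with mutable values.
Step by step:
`a = {'x': [7, 8], 'y': [6, 5]}` → a = {'x': [7, 8], 'y': [6, 5]}
`b = a.copy()` → b = {'x': [7, 8], 'y': [6, 5]}
`b['z'] = [2, 5]` → b = {'x': [7, 8], 'y': [6, 5], 'z': [2, 5]}
`a['x'].append(872)` → a = {'x': [7, 8, 872], 'y': [6, 5]}; b = {'x': [7, 8, 872], 'y': [6, 5], 'z': [2, 5]}
`print(a)` → prints {'x': [7, 8, 872], 'y': [6, 5]}
`print(b)` → prints {'x': [7, 8, 872], 'y': [6, 5], 'z': [2, 5]}

Answer:
{'x': [7, 8, 872], 'y': [6, 5]}
{'x': [7, 8, 872], 'y': [6, 5], 'z': [2, 5]}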